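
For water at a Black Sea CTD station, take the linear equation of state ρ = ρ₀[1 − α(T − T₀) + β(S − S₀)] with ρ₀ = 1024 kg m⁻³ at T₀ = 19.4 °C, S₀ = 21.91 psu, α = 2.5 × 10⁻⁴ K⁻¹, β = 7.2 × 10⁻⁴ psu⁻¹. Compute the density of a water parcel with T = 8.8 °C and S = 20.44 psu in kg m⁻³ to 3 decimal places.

1025.630 kg m⁻³

T − T₀ = -10.6 K, S − S₀ = -1.47 psu.
Bracket = 1 − α·(-10.6) + β·(-1.47) = 1 + (1.5916 × 10⁻³) = 1.0015916.
ρ = 1024 × 1.0015916 = 1025.630 kg m⁻³.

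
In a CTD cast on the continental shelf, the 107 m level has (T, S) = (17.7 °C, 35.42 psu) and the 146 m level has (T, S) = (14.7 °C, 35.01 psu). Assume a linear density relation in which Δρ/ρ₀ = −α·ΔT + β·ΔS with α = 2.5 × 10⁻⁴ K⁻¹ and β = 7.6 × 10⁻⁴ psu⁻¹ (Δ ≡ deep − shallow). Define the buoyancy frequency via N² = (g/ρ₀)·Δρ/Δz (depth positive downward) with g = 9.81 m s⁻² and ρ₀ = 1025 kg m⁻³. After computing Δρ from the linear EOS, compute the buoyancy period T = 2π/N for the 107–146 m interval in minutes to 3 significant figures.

ΔT = -3.0 K, ΔS = -0.41 psu (deep − shallow).
Δρ/ρ₀ = −αΔT + βΔS = 7.50 × 10⁻⁴ − 3.116 × 10⁻⁴ = 4.384 × 10⁻⁴, so Δρ ≈ 0.4494 kg m⁻³.
N² = (g/ρ₀)·Δρ/Δz = g·(Δρ/ρ₀)/Δz = 9.81 × 4.384 × 10⁻⁴ / 39 = 1.1027 × 10⁻⁴ s⁻².
N = √(1.1027 × 10⁻⁴) = 0.010501 rad s⁻¹ → T = 2π/N = 598.34 s = 9.9723 min ≈ 9.97 min.

9.97 min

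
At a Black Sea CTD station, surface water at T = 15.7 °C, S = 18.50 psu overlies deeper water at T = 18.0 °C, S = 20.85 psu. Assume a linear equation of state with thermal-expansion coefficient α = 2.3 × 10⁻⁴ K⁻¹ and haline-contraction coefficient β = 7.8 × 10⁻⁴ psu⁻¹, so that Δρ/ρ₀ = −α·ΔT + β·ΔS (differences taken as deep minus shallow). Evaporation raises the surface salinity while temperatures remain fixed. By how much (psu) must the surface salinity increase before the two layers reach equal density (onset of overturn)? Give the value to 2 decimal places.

1.67 psu

Neutral buoyancy requires −α(T_deep − T_surf) + β(S_deep − S_surf′) = 0.
S_surf′ = S_deep − (α/β)·ΔT = 20.85 − (2.3 × 10⁻⁴/7.8 × 10⁻⁴)·(+2.3) = 20.1718 psu.
Increase required: 20.1718 − 18.50 = 1.6718 psu.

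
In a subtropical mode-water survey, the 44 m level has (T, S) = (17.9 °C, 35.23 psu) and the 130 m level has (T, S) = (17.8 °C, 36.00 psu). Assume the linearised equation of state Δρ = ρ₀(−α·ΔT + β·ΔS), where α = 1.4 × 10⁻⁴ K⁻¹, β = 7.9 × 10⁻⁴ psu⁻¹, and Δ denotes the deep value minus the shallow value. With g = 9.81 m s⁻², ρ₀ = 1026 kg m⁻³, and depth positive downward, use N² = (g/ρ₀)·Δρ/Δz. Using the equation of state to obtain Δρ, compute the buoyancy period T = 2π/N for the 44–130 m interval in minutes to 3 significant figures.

12.4 min

ΔT = -0.1 K, ΔS = +0.77 psu (deep − shallow).
Δρ/ρ₀ = −αΔT + βΔS = 1.40 × 10⁻⁵ + 6.083 × 10⁻⁴ = 6.223 × 10⁻⁴, so Δρ ≈ 0.6385 kg m⁻³.
N² = (g/ρ₀)·Δρ/Δz = g·(Δρ/ρ₀)/Δz = 9.81 × 6.223 × 10⁻⁴ / 86 = 7.0986 × 10⁻⁵ s⁻².
N = √(7.0986 × 10⁻⁵) = 8.4253 × 10⁻³ rad s⁻¹ → T = 2π/N = 745.75 s = 12.429 min ≈ 12.4 min.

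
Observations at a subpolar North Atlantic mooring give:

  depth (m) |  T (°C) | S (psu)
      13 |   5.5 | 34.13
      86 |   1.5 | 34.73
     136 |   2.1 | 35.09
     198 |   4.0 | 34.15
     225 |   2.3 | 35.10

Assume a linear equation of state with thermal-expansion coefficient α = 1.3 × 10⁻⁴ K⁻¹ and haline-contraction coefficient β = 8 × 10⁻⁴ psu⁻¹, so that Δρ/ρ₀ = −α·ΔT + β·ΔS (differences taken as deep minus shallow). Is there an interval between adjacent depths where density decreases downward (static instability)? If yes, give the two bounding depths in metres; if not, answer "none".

136–198 m

Evaluate Δρ/ρ₀ = −αΔT + βΔS across each adjacent pair:
  13–86 m: −αΔT+βΔS = −(1.3 × 10⁻⁴)(-4.0)+(8 × 10⁻⁴)(+0.60) = 1.0 × 10⁻³ → stable
  86–136 m: −αΔT+βΔS = −(1.3 × 10⁻⁴)(+0.6)+(8 × 10⁻⁴)(+0.36) = 2.1 × 10⁻⁴ → stable
  136–198 m: −αΔT+βΔS = −(1.3 × 10⁻⁴)(+1.9)+(8 × 10⁻⁴)(-0.94) = -1.0 × 10⁻³ → UNSTABLE
  198–225 m: −αΔT+βΔS = −(1.3 × 10⁻⁴)(-1.7)+(8 × 10⁻⁴)(+0.95) = 9.8 × 10⁻⁴ → stable
The 136–198 m interval has Δρ < 0: lighter water underlies denser water.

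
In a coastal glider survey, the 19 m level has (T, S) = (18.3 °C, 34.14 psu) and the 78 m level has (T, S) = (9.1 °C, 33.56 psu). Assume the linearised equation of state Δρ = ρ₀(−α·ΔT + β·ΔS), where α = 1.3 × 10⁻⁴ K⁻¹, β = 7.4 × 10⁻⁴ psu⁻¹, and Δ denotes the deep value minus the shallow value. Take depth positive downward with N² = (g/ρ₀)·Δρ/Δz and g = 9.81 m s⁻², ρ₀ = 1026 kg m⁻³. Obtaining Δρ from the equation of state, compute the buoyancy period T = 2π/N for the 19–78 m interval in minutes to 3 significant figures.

ΔT = -9.2 K, ΔS = -0.58 psu (deep − shallow).
Δρ/ρ₀ = −αΔT + βΔS = 1.196 × 10⁻³ − 4.292 × 10⁻⁴ = 7.668 × 10⁻⁴, so Δρ ≈ 0.7867 kg m⁻³.
N² = (g/ρ₀)·Δρ/Δz = g·(Δρ/ρ₀)/Δz = 9.81 × 7.668 × 10⁻⁴ / 59 = 1.2750 × 10⁻⁴ s⁻².
N = √(1.2750 × 10⁻⁴) = 0.011292 rad s⁻¹ → T = 2π/N = 556.43 s = 9.2738 min ≈ 9.27 min.

9.27 min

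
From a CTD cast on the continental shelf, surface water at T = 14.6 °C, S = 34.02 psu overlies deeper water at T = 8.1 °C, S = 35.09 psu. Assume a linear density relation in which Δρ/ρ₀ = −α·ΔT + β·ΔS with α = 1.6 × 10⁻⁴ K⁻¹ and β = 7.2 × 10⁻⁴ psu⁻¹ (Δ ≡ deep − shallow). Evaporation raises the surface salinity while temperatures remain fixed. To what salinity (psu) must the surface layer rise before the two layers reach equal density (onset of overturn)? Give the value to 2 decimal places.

Neutral buoyancy requires −α(T_deep − T_surf) + β(S_deep − S_surf′) = 0.
S_surf′ = S_deep − (α/β)·ΔT = 35.09 − (1.6 × 10⁻⁴/7.2 × 10⁻⁴)·(-6.5) = 36.5344 psu.
Increase required: 36.5344 − 34.02 = 2.5144 psu.

36.53 psu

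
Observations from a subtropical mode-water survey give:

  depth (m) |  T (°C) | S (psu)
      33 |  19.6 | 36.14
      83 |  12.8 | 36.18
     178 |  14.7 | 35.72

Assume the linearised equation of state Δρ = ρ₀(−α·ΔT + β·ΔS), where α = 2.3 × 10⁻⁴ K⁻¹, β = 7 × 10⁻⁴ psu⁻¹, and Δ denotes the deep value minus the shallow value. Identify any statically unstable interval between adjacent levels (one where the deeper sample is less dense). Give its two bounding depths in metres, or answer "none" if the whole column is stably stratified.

Evaluate Δρ/ρ₀ = −αΔT + βΔS across each adjacent pair:
  33–83 m: −αΔT+βΔS = −(2.3 × 10⁻⁴)(-6.8)+(7 × 10⁻⁴)(+0.04) = 1.6 × 10⁻³ → stable
  83–178 m: −αΔT+βΔS = −(2.3 × 10⁻⁴)(+1.9)+(7 × 10⁻⁴)(-0.46) = -7.6 × 10⁻⁴ → UNSTABLE
The 83–178 m interval has Δρ < 0: lighter water underlies denser water.

83–178 m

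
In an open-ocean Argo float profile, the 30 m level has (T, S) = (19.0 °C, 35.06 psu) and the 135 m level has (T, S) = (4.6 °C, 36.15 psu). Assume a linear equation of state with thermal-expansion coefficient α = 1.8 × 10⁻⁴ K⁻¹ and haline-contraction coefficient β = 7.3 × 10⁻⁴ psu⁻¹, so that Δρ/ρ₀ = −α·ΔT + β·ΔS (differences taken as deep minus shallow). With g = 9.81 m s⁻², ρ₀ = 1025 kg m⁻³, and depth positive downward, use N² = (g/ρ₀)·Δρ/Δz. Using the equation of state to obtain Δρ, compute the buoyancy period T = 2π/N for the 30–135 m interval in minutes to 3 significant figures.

ΔT = -14.4 K, ΔS = +1.09 psu (deep − shallow).
Δρ/ρ₀ = −αΔT + βΔS = 2.592 × 10⁻³ + 7.957 × 10⁻⁴ = 3.3877 × 10⁻³, so Δρ ≈ 3.472 kg m⁻³.
N² = (g/ρ₀)·Δρ/Δz = g·(Δρ/ρ₀)/Δz = 9.81 × 3.3877 × 10⁻³ / 105 = 3.1651 × 10⁻⁴ s⁻².
N = √(3.1651 × 10⁻⁴) = 0.017791 rad s⁻¹ → T = 2π/N = 353.17 s = 5.8862 min ≈ 5.89 min.

5.89 min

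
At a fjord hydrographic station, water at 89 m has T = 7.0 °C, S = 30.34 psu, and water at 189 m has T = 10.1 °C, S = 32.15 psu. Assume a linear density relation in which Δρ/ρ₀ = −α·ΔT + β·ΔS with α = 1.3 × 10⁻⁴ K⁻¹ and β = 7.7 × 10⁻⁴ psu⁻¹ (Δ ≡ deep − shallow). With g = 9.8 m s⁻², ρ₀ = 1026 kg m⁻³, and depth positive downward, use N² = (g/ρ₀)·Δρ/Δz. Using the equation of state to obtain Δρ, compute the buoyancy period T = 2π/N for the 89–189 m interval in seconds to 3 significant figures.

ΔT = +3.1 K, ΔS = +1.81 psu (deep − shallow).
Δρ/ρ₀ = −αΔT + βΔS = -4.03 × 10⁻⁴ + 1.3937 × 10⁻³ = 9.907 × 10⁻⁴, so Δρ ≈ 1.016 kg m⁻³.
N² = (g/ρ₀)·Δρ/Δz = g·(Δρ/ρ₀)/Δz = 9.8 × 9.907 × 10⁻⁴ / 100 = 9.7089 × 10⁻⁵ s⁻².
N = √(9.7089 × 10⁻⁵) = 9.8534 × 10⁻³ rad s⁻¹ → T = 2π/N = 637.67 s ≈ 638 s.

638 s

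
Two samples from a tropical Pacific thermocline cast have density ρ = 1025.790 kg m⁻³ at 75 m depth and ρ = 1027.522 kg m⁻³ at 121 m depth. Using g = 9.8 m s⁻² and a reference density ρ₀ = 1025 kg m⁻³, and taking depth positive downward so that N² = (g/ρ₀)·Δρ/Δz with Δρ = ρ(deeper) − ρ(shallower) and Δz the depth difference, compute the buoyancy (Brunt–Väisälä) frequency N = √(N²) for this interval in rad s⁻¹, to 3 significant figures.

Δρ = 1027.522 − 1025.790 = 1.732 kg m⁻³ over Δz = 121 − 75 = 46 m.
N² = (9.8/1025) × (1.732/46) = 3.5999 × 10⁻⁴ s⁻².
N = √(3.5999 × 10⁻⁴) = 0.018973 rad s⁻¹ ≈ 0.0190 rad s⁻¹.

0.0190 rad s⁻¹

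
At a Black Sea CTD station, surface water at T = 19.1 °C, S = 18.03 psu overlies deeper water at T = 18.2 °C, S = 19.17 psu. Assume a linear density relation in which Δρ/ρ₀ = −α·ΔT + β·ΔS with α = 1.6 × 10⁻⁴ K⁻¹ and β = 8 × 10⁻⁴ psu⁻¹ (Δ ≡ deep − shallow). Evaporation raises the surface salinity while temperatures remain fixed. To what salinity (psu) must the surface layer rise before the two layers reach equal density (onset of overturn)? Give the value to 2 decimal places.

19.35 psu

Neutral buoyancy requires −α(T_deep − T_surf) + β(S_deep − S_surf′) = 0.
S_surf′ = S_deep − (α/β)·ΔT = 19.17 − (1.6 × 10⁻⁴/8 × 10⁻⁴)·(-0.9) = 19.3500 psu.
Increase required: 19.3500 − 18.03 = 1.3200 psu.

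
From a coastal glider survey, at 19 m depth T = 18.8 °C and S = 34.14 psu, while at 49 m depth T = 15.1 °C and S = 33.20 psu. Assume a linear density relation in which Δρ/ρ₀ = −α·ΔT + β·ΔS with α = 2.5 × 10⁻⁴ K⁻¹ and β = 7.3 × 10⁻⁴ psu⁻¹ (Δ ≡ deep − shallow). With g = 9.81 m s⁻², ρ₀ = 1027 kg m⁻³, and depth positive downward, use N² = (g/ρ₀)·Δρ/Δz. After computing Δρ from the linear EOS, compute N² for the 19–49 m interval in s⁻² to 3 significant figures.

ΔT = -3.7 K, ΔS = -0.94 psu (deep − shallow).
Δρ/ρ₀ = −αΔT + βΔS = 9.25 × 10⁻⁴ − 6.862 × 10⁻⁴ = 2.388 × 10⁻⁴, so Δρ ≈ 0.2452 kg m⁻³.
N² = (g/ρ₀)·Δρ/Δz = g·(Δρ/ρ₀)/Δz = 9.81 × 2.388 × 10⁻⁴ / 30 = 7.8088 × 10⁻⁵ s⁻² ≈ 7.81 × 10⁻⁵ s⁻².

7.81 × 10⁻⁵ s⁻²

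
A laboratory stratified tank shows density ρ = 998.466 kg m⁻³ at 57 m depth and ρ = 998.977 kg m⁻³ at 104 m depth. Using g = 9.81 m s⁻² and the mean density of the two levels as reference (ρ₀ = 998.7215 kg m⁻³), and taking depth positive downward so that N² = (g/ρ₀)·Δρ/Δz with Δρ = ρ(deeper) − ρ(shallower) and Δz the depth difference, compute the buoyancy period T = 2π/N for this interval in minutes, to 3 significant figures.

10.1 min

Δρ = 998.977 − 998.466 = 0.511 kg m⁻³ over Δz = 104 − 57 = 47 m.
N² = (9.81/998.7215) × (0.511/47) = 1.0679 × 10⁻⁴ s⁻².
N = √(1.0679 × 10⁻⁴) = 0.010334 rad s⁻¹, so T = 2π/N = 608.01 s = 10.133 min ≈ 10.1 min.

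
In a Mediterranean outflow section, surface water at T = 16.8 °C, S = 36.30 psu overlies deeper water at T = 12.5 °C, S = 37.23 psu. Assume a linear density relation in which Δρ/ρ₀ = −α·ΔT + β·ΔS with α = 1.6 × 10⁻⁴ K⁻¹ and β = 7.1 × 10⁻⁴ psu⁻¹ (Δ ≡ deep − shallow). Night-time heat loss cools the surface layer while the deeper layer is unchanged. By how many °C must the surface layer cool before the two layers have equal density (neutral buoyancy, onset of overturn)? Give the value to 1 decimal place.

8.4 °C

Neutral buoyancy requires Δρ = 0, i.e. −α(T_deep − T_surf′) + β(S_deep − S_surf) = 0.
T_surf′ = T_deep − (β/α)·ΔS = 12.5 − (7.1 × 10⁻⁴/1.6 × 10⁻⁴)·(+0.93) = 8.373 °C.
Cooling required: 16.8 − (8.373) = 8.427 °C.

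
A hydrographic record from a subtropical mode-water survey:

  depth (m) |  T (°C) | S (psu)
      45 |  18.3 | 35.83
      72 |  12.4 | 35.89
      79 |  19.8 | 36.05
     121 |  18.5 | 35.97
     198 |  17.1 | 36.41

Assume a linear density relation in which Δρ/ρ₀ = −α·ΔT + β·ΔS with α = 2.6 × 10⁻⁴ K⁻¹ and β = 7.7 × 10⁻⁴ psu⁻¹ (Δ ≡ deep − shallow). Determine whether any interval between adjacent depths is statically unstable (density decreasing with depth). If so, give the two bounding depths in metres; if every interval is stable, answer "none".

72–79 m

Evaluate Δρ/ρ₀ = −αΔT + βΔS across each adjacent pair:
  45–72 m: −αΔT+βΔS = −(2.6 × 10⁻⁴)(-5.9)+(7.7 × 10⁻⁴)(+0.06) = 1.6 × 10⁻³ → stable
  72–79 m: −αΔT+βΔS = −(2.6 × 10⁻⁴)(+7.4)+(7.7 × 10⁻⁴)(+0.16) = -1.8 × 10⁻³ → UNSTABLE
  79–121 m: −αΔT+βΔS = −(2.6 × 10⁻⁴)(-1.3)+(7.7 × 10⁻⁴)(-0.08) = 2.8 × 10⁻⁴ → stable
  121–198 m: −αΔT+βΔS = −(2.6 × 10⁻⁴)(-1.4)+(7.7 × 10⁻⁴)(+0.44) = 7.0 × 10⁻⁴ → stable
The 72–79 m interval has Δρ < 0: lighter water underlies denser water.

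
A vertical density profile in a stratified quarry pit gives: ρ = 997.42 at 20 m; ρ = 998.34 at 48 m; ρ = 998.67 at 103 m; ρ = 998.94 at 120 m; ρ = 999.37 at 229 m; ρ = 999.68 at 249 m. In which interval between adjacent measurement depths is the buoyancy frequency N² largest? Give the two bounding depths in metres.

20–48 m

Compute the density gradient over each adjacent pair:
  20–48 m: Δρ/Δz = 0.92/28 = 0.033 kg m⁻⁴
  48–103 m: Δρ/Δz = 0.33/55 = 6.0 × 10⁻³ kg m⁻⁴
  103–120 m: Δρ/Δz = 0.27/17 = 0.016 kg m⁻⁴
  120–229 m: Δρ/Δz = 0.43/109 = 3.9 × 10⁻³ kg m⁻⁴
  229–249 m: Δρ/Δz = 0.31/20 = 0.015 kg m⁻⁴
The largest gradient is in the 20–48 m interval — the pycnocline.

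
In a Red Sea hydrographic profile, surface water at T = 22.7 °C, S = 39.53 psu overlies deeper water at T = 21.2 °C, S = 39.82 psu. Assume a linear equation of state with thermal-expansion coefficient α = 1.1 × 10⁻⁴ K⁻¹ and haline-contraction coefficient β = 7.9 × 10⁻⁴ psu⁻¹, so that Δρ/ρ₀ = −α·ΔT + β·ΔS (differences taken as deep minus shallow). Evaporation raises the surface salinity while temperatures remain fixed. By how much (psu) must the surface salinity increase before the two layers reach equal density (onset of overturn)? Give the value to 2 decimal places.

Neutral buoyancy requires −α(T_deep − T_surf) + β(S_deep − S_surf′) = 0.
S_surf′ = S_deep − (α/β)·ΔT = 39.82 − (1.1 × 10⁻⁴/7.9 × 10⁻⁴)·(-1.5) = 40.0289 psu.
Increase required: 40.0289 − 39.53 = 0.4989 psu.

0.50 psu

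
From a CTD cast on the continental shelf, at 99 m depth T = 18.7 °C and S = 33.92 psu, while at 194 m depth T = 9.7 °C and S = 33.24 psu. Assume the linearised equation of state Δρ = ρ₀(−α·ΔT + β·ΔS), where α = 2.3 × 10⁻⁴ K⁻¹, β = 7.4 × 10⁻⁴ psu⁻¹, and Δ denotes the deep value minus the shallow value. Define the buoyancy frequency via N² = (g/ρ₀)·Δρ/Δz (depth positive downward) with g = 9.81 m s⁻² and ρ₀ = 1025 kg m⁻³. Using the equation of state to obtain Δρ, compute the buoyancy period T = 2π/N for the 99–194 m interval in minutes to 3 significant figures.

8.23 min

ΔT = -9.0 K, ΔS = -0.68 psu (deep − shallow).
Δρ/ρ₀ = −αΔT + βΔS = 2.07 × 10⁻³ − 5.032 × 10⁻⁴ = 1.5668 × 10⁻³, so Δρ ≈ 1.606 kg m⁻³.
N² = (g/ρ₀)·Δρ/Δz = g·(Δρ/ρ₀)/Δz = 9.81 × 1.5668 × 10⁻³ / 95 = 1.6179 × 10⁻⁴ s⁻².
N = √(1.6179 × 10⁻⁴) = 0.012720 rad s⁻¹ → T = 2π/N = 493.96 s = 8.2327 min ≈ 8.23 min.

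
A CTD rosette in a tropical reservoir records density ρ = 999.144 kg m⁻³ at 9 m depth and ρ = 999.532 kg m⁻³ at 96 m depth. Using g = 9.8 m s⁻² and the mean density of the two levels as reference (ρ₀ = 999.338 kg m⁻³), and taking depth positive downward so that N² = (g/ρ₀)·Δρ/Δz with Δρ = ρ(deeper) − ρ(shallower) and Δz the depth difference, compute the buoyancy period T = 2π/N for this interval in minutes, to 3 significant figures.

15.8 min

Δρ = 999.532 − 999.144 = 0.388 kg m⁻³ over Δz = 96 − 9 = 87 m.
N² = (9.8/999.338) × (0.388/87) = 4.3735 × 10⁻⁵ s⁻².
N = √(4.3735 × 10⁻⁵) = 6.6132 × 10⁻³ rad s⁻¹, so T = 2π/N = 950.10 s = 15.835 min ≈ 15.8 min.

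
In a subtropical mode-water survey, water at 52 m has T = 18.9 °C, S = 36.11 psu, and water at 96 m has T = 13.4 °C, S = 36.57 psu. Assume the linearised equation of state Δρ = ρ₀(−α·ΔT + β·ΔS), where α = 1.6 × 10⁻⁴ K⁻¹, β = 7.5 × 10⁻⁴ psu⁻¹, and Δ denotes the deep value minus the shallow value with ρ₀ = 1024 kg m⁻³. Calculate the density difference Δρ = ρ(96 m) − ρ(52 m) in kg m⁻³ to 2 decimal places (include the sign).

+1.25 kg m⁻³

ΔT = -5.5 K, ΔS = +0.46 psu (deep − shallow).
Δρ/ρ₀ = −(1.6 × 10⁻⁴)(-5.5) + (7.5 × 10⁻⁴)(+0.46) = 1.225 × 10⁻³.
Δρ = 1024 × (1.225 × 10⁻³) = +1.25 kg m⁻³.
Positive Δρ: denser below, stable.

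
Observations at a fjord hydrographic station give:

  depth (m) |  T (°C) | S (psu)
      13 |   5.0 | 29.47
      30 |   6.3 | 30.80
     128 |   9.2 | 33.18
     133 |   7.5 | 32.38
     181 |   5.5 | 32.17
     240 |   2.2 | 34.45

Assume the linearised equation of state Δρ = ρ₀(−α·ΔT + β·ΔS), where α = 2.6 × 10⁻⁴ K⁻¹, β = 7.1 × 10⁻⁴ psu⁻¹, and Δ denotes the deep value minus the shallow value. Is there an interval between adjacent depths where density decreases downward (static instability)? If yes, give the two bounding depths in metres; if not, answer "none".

Evaluate Δρ/ρ₀ = −αΔT + βΔS across each adjacent pair:
  13–30 m: −αΔT+βΔS = −(2.6 × 10⁻⁴)(+1.3)+(7.1 × 10⁻⁴)(+1.33) = 6.1 × 10⁻⁴ → stable
  30–128 m: −αΔT+βΔS = −(2.6 × 10⁻⁴)(+2.9)+(7.1 × 10⁻⁴)(+2.38) = 9.4 × 10⁻⁴ → stable
  128–133 m: −αΔT+βΔS = −(2.6 × 10⁻⁴)(-1.7)+(7.1 × 10⁻⁴)(-0.80) = -1.3 × 10⁻⁴ → UNSTABLE
  133–181 m: −αΔT+βΔS = −(2.6 × 10⁻⁴)(-2.0)+(7.1 × 10⁻⁴)(-0.21) = 3.7 × 10⁻⁴ → stable
  181–240 m: −αΔT+βΔS = −(2.6 × 10⁻⁴)(-3.3)+(7.1 × 10⁻⁴)(+2.28) = 2.5 × 10⁻³ → stable
The 128–133 m interval has Δρ < 0: lighter water underlies denser water.

128–133 m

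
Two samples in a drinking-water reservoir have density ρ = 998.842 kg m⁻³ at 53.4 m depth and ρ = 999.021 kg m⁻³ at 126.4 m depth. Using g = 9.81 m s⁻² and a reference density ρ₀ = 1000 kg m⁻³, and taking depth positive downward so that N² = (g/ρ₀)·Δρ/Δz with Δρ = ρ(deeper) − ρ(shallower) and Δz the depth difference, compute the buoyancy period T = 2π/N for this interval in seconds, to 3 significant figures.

Δρ = 999.021 − 998.842 = 0.179 kg m⁻³ over Δz = 126.4 − 53.4 = 73 m.
N² = (9.81/1000) × (0.179/73) = 2.4055 × 10⁻⁵ s⁻².
N = √(2.4055 × 10⁻⁵) = 4.9046 × 10⁻³ rad s⁻¹, so T = 2π/N = 1.2811 × 10³ s ≈ 1.28 × 10³ s.

1.28 × 10³ s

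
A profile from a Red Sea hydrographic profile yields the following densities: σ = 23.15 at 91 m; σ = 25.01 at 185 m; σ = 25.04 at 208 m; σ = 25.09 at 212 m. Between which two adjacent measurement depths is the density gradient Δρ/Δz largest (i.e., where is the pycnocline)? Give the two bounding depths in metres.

91–185 m

Compute the density gradient over each adjacent pair:
  91–185 m: Δρ/Δz = 1.86/94 = 0.020 kg m⁻⁴
  185–208 m: Δρ/Δz = 0.03/23 = 1.3 × 10⁻³ kg m⁻⁴
  208–212 m: Δρ/Δz = 0.05/4 = 0.013 kg m⁻⁴
The largest gradient is in the 91–185 m interval — the pycnocline.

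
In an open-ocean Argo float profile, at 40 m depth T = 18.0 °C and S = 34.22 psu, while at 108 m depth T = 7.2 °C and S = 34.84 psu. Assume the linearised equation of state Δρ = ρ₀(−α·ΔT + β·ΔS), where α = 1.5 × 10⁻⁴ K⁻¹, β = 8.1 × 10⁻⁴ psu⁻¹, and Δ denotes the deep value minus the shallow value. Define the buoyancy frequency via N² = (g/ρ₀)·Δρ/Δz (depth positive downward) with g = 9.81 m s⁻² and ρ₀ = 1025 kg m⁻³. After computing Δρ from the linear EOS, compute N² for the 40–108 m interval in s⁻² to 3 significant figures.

ΔT = -10.8 K, ΔS = +0.62 psu (deep − shallow).
Δρ/ρ₀ = −αΔT + βΔS = 1.62 × 10⁻³ + 5.022 × 10⁻⁴ = 2.1222 × 10⁻³, so Δρ ≈ 2.175 kg m⁻³.
N² = (g/ρ₀)·Δρ/Δz = g·(Δρ/ρ₀)/Δz = 9.81 × 2.1222 × 10⁻³ / 68 = 3.0616 × 10⁻⁴ s⁻² ≈ 3.06 × 10⁻⁴ s⁻².

3.06 × 10⁻⁴ s⁻²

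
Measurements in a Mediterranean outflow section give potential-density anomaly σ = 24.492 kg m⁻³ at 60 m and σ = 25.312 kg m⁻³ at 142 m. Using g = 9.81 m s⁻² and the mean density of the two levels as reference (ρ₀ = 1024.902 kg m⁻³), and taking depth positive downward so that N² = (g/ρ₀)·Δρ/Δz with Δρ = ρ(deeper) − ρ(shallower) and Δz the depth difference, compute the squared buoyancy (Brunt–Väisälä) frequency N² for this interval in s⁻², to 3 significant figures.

Δρ = 1025.312 − 1024.492 = 0.820 kg m⁻³ over Δz = 142 − 60 = 82 m.
N² = (9.81/1024.902) × (0.820/82) = 9.5716 × 10⁻⁵ s⁻² ≈ 9.57 × 10⁻⁵ s⁻².

9.57 × 10⁻⁵ s⁻²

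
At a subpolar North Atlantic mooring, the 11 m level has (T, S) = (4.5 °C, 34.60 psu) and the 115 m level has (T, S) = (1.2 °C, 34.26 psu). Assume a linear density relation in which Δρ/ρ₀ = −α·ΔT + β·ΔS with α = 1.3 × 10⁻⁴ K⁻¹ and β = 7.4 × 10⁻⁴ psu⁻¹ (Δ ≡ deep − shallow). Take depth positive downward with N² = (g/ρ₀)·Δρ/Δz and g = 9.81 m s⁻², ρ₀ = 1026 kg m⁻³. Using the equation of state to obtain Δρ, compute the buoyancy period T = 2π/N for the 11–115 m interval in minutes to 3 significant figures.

25.6 min

ΔT = -3.3 K, ΔS = -0.34 psu (deep − shallow).
Δρ/ρ₀ = −αΔT + βΔS = 4.29 × 10⁻⁴ − 2.516 × 10⁻⁴ = 1.774 × 10⁻⁴, so Δρ ≈ 0.1820 kg m⁻³.
N² = (g/ρ₀)·Δρ/Δz = g·(Δρ/ρ₀)/Δz = 9.81 × 1.774 × 10⁻⁴ / 104 = 1.6734 × 10⁻⁵ s⁻².
N = √(1.6734 × 10⁻⁵) = 4.0907 × 10⁻³ rad s⁻¹ → T = 2π/N = 1.5360 × 10³ s = 25.600 min ≈ 25.6 min.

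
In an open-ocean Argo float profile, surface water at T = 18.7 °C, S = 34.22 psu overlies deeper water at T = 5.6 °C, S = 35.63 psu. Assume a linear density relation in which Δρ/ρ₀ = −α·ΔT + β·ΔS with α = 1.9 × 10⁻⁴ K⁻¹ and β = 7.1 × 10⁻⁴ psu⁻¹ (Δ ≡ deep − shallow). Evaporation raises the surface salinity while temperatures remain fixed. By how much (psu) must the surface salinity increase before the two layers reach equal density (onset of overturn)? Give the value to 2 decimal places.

Neutral buoyancy requires −α(T_deep − T_surf) + β(S_deep − S_surf′) = 0.
S_surf′ = S_deep − (α/β)·ΔT = 35.63 − (1.9 × 10⁻⁴/7.1 × 10⁻⁴)·(-13.1) = 39.1356 psu.
Increase required: 39.1356 − 34.22 = 4.9156 psu.

4.92 psu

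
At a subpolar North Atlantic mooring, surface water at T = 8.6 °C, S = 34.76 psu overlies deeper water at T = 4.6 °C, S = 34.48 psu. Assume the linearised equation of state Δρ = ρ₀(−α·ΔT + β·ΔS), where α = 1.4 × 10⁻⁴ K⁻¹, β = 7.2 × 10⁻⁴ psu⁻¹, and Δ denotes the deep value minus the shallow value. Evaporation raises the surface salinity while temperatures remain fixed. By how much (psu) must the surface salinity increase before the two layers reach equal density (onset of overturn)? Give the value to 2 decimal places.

Neutral buoyancy requires −α(T_deep − T_surf) + β(S_deep − S_surf′) = 0.
S_surf′ = S_deep − (α/β)·ΔT = 34.48 − (1.4 × 10⁻⁴/7.2 × 10⁻⁴)·(-4.0) = 35.2578 psu.
Increase required: 35.2578 − 34.76 = 0.4978 psu.

0.50 psu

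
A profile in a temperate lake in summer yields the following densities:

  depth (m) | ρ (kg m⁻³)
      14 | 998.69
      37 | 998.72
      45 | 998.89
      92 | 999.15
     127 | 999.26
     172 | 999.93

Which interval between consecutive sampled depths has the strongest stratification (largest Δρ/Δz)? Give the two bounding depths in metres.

37–45 m

Compute the density gradient over each adjacent pair:
  14–37 m: Δρ/Δz = 0.03/23 = 1.3 × 10⁻³ kg m⁻⁴
  37–45 m: Δρ/Δz = 0.17/8 = 0.021 kg m⁻⁴
  45–92 m: Δρ/Δz = 0.26/47 = 5.5 × 10⁻³ kg m⁻⁴
  92–127 m: Δρ/Δz = 0.11/35 = 3.1 × 10⁻³ kg m⁻⁴
  127–172 m: Δρ/Δz = 0.67/45 = 0.015 kg m⁻⁴
The largest gradient is in the 37–45 m interval — the pycnocline.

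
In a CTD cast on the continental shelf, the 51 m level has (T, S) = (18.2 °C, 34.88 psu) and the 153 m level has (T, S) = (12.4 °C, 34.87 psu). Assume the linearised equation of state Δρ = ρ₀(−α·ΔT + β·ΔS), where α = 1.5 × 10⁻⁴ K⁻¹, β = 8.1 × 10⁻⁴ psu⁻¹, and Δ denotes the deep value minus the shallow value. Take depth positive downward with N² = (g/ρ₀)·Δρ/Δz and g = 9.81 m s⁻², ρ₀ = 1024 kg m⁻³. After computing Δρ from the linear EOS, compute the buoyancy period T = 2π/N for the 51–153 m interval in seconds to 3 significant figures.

ΔT = -5.8 K, ΔS = -0.01 psu (deep − shallow).
Δρ/ρ₀ = −αΔT + βΔS = 8.70 × 10⁻⁴ − 8.10 × 10⁻⁶ = 8.619 × 10⁻⁴, so Δρ ≈ 0.8826 kg m⁻³.
N² = (g/ρ₀)·Δρ/Δz = g·(Δρ/ρ₀)/Δz = 9.81 × 8.619 × 10⁻⁴ / 102 = 8.2895 × 10⁻⁵ s⁻².
N = √(8.2895 × 10⁻⁵) = 9.1047 × 10⁻³ rad s⁻¹ → T = 2π/N = 690.10 s ≈ 690 s.

690 s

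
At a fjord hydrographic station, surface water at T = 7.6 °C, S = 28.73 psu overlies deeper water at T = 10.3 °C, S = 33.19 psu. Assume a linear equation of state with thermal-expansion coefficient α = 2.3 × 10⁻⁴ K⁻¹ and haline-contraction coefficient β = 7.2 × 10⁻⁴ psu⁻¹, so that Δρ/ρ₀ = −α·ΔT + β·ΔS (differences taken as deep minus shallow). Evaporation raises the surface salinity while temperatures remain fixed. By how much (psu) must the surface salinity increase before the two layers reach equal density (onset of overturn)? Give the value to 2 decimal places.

3.60 psu

Neutral buoyancy requires −α(T_deep − T_surf) + β(S_deep − S_surf′) = 0.
S_surf′ = S_deep − (α/β)·ΔT = 33.19 − (2.3 × 10⁻⁴/7.2 × 10⁻⁴)·(+2.7) = 32.3275 psu.
Increase required: 32.3275 − 28.73 = 3.5975 psu.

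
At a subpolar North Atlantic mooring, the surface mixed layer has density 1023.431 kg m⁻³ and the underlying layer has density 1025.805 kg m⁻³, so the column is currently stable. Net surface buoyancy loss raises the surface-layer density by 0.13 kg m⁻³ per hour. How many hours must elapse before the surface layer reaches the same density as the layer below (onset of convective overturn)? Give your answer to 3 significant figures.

Density deficit of the surface layer: 1025.805 − 1023.431 = 2.374 kg m⁻³.
Required change = 2.374 / 0.13 = 18.3 hours.

18.3 hours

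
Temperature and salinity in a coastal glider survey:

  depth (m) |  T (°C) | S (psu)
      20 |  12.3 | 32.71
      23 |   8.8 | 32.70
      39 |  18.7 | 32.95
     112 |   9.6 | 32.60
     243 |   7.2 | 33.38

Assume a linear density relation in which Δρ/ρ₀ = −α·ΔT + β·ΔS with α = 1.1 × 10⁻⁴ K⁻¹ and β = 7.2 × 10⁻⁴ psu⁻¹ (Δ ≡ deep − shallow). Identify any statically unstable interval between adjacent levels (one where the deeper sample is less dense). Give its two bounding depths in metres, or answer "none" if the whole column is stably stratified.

Evaluate Δρ/ρ₀ = −αΔT + βΔS across each adjacent pair:
  20–23 m: −αΔT+βΔS = −(1.1 × 10⁻⁴)(-3.5)+(7.2 × 10⁻⁴)(-0.01) = 3.8 × 10⁻⁴ → stable
  23–39 m: −αΔT+βΔS = −(1.1 × 10⁻⁴)(+9.9)+(7.2 × 10⁻⁴)(+0.25) = -9.1 × 10⁻⁴ → UNSTABLE
  39–112 m: −αΔT+βΔS = −(1.1 × 10⁻⁴)(-9.1)+(7.2 × 10⁻⁴)(-0.35) = 7.5 × 10⁻⁴ → stable
  112–243 m: −αΔT+βΔS = −(1.1 × 10⁻⁴)(-2.4)+(7.2 × 10⁻⁴)(+0.78) = 8.3 × 10⁻⁴ → stable
The 23–39 m interval has Δρ < 0: lighter water underlies denser water.

23–39 m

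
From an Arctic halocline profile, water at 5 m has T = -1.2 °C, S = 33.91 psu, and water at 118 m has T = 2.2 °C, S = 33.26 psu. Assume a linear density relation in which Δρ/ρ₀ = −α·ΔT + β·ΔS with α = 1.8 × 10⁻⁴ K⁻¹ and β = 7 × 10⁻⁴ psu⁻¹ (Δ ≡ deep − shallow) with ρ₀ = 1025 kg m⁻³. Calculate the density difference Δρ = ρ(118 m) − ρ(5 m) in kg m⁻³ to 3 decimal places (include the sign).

-1.094 kg m⁻³

ΔT = +3.4 K, ΔS = -0.65 psu (deep − shallow).
Δρ/ρ₀ = −(1.8 × 10⁻⁴)(+3.4) + (7 × 10⁻⁴)(-0.65) = -1.067 × 10⁻³.
Δρ = 1025 × (-1.067 × 10⁻³) = -1.094 kg m⁻³.
Negative Δρ: lighter below, statically unstable.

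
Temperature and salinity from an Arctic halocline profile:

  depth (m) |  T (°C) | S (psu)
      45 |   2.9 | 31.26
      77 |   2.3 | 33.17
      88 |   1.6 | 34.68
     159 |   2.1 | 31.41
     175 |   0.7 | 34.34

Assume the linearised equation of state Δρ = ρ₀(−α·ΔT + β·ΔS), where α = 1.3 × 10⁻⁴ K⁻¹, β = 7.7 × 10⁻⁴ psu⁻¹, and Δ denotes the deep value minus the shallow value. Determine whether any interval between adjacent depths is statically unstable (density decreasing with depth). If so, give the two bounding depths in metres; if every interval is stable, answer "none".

Evaluate Δρ/ρ₀ = −αΔT + βΔS across each adjacent pair:
  45–77 m: −αΔT+βΔS = −(1.3 × 10⁻⁴)(-0.6)+(7.7 × 10⁻⁴)(+1.91) = 1.5 × 10⁻³ → stable
  77–88 m: −αΔT+βΔS = −(1.3 × 10⁻⁴)(-0.7)+(7.7 × 10⁻⁴)(+1.51) = 1.3 × 10⁻³ → stable
  88–159 m: −αΔT+βΔS = −(1.3 × 10⁻⁴)(+0.5)+(7.7 × 10⁻⁴)(-3.27) = -2.6 × 10⁻³ → UNSTABLE
  159–175 m: −αΔT+βΔS = −(1.3 × 10⁻⁴)(-1.4)+(7.7 × 10⁻⁴)(+2.93) = 2.4 × 10⁻³ → stable
The 88–159 m interval has Δρ < 0: lighter water underlies denser water.

88–159 m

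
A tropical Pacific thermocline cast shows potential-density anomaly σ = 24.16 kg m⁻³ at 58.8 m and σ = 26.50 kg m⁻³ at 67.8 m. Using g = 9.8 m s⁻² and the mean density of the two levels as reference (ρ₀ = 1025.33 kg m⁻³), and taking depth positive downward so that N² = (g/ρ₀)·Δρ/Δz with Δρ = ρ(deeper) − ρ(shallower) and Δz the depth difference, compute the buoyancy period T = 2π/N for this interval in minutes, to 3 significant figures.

Δρ = 1026.50 − 1024.16 = 2.34 kg m⁻³ over Δz = 67.8 − 58.8 = 9 m.
N² = (9.8/1025.33) × (2.34/9) = 2.4851 × 10⁻³ s⁻².
N = √(2.4851 × 10⁻³) = 0.049851 rad s⁻¹, so T = 2π/N = 126.04 s = 2.1007 min ≈ 2.10 min.

2.10 min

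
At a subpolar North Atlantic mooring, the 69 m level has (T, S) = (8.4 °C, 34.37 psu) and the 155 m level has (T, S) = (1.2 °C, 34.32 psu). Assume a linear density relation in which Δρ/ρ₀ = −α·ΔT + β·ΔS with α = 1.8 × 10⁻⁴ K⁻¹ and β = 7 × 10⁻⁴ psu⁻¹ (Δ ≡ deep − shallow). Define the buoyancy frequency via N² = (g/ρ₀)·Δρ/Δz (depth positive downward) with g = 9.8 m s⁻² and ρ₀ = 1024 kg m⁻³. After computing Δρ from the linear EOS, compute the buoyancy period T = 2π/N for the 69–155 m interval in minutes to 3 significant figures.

ΔT = -7.2 K, ΔS = -0.05 psu (deep − shallow).
Δρ/ρ₀ = −αΔT + βΔS = 1.296 × 10⁻³ − 3.50 × 10⁻⁵ = 1.261 × 10⁻³, so Δρ ≈ 1.291 kg m⁻³.
N² = (g/ρ₀)·Δρ/Δz = g·(Δρ/ρ₀)/Δz = 9.8 × 1.261 × 10⁻³ / 86 = 1.4370 × 10⁻⁴ s⁻².
N = √(1.4370 × 10⁻⁴) = 0.011987 rad s⁻¹ → T = 2π/N = 524.17 s = 8.7362 min ≈ 8.74 min.

8.74 min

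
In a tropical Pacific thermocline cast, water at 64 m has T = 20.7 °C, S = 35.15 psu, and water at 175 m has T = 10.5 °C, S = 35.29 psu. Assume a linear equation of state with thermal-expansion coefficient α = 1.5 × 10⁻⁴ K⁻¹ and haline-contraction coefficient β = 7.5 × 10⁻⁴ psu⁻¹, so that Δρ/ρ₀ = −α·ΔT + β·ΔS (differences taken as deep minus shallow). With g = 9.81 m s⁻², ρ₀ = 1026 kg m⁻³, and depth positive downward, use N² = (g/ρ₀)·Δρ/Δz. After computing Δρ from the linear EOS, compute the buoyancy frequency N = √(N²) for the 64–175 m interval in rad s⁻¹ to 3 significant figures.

ΔT = -10.2 K, ΔS = +0.14 psu (deep − shallow).
Δρ/ρ₀ = −αΔT + βΔS = 1.53 × 10⁻³ + 1.05 × 10⁻⁴ = 1.635 × 10⁻³, so Δρ ≈ 1.678 kg m⁻³.
N² = (g/ρ₀)·Δρ/Δz = g·(Δρ/ρ₀)/Δz = 9.81 × 1.635 × 10⁻³ / 111 = 1.4450 × 10⁻⁴ s⁻².
N = √(1.4450 × 10⁻⁴) = 0.012021 rad s⁻¹ ≈ 0.0120 rad s⁻¹.

0.0120 rad s⁻¹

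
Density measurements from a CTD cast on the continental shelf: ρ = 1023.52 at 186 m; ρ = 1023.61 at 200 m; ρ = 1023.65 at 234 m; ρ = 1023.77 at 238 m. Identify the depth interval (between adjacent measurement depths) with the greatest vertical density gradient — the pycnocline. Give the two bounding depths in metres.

Compute the density gradient over each adjacent pair:
  186–200 m: Δρ/Δz = 0.09/14 = 6.4 × 10⁻³ kg m⁻⁴
  200–234 m: Δρ/Δz = 0.04/34 = 1.2 × 10⁻³ kg m⁻⁴
  234–238 m: Δρ/Δz = 0.12/4 = 0.030 kg m⁻⁴
The largest gradient is in the 234–238 m interval — the pycnocline.

234–238 m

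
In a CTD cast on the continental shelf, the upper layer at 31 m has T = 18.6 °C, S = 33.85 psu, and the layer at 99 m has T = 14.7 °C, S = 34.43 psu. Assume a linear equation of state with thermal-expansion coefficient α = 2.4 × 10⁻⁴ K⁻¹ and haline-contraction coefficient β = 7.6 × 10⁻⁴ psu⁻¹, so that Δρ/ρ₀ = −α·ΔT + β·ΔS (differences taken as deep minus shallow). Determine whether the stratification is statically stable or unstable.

ΔT = 14.7 − 18.6 = -3.9 K and ΔS = 34.43 − 33.85 = +0.58 psu (deep − shallow).
−αΔT = 9.36 × 10⁻⁴; βΔS = 4.408 × 10⁻⁴; sum Δρ/ρ₀ = 1.3768 × 10⁻³.
Δρ/ρ₀ > 0, so Δρ > 0: deeper water is denser → statically stable.

stable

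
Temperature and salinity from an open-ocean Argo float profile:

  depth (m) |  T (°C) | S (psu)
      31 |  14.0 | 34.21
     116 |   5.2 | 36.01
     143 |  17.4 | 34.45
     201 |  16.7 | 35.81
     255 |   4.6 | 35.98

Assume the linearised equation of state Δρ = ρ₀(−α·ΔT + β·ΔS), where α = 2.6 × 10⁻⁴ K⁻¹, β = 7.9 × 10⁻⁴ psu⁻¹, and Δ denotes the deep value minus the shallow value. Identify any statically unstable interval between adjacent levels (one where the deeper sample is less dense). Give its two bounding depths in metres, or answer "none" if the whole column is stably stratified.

116–143 m

Evaluate Δρ/ρ₀ = −αΔT + βΔS across each adjacent pair:
  31–116 m: −αΔT+βΔS = −(2.6 × 10⁻⁴)(-8.8)+(7.9 × 10⁻⁴)(+1.80) = 3.7 × 10⁻³ → stable
  116–143 m: −αΔT+βΔS = −(2.6 × 10⁻⁴)(+12.2)+(7.9 × 10⁻⁴)(-1.56) = -4.4 × 10⁻³ → UNSTABLE
  143–201 m: −αΔT+βΔS = −(2.6 × 10⁻⁴)(-0.7)+(7.9 × 10⁻⁴)(+1.36) = 1.3 × 10⁻³ → stable
  201–255 m: −αΔT+βΔS = −(2.6 × 10⁻⁴)(-12.1)+(7.9 × 10⁻⁴)(+0.17) = 3.3 × 10⁻³ → stable
The 116–143 m interval has Δρ < 0: lighter water underlies denser water.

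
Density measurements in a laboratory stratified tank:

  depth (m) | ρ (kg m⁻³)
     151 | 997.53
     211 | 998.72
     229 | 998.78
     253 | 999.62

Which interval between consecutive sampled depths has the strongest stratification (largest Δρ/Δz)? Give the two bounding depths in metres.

Compute the density gradient over each adjacent pair:
  151–211 m: Δρ/Δz = 1.19/60 = 0.020 kg m⁻⁴
  211–229 m: Δρ/Δz = 0.06/18 = 3.3 × 10⁻³ kg m⁻⁴
  229–253 m: Δρ/Δz = 0.84/24 = 0.035 kg m⁻⁴
The largest gradient is in the 229–253 m interval — the pycnocline.

229–253 m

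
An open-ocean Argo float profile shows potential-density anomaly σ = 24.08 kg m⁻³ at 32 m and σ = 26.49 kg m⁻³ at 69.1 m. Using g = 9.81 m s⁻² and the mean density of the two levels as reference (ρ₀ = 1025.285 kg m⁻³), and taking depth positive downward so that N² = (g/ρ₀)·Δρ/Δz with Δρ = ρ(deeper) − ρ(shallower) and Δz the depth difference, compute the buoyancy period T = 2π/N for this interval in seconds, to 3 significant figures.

252 s

Δρ = 1026.49 − 1024.08 = 2.41 kg m⁻³ over Δz = 69.1 − 32 = 37.1 m.
N² = (9.81/1025.285) × (2.41/37.1) = 6.2154 × 10⁻⁴ s⁻².
N = √(6.2154 × 10⁻⁴) = 0.024931 rad s⁻¹, so T = 2π/N = 252.02 s ≈ 252 s.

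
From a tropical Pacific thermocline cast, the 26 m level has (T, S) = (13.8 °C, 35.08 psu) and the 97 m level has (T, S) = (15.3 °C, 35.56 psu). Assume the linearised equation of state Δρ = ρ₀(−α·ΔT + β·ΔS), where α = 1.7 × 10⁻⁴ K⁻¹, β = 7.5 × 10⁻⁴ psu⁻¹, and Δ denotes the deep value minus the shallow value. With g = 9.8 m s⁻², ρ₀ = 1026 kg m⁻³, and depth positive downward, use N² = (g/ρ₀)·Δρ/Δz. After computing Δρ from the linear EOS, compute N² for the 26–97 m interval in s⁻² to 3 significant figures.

1.45 × 10⁻⁵ s⁻²

ΔT = +1.5 K, ΔS = +0.48 psu (deep − shallow).
Δρ/ρ₀ = −αΔT + βΔS = -2.55 × 10⁻⁴ + 3.60 × 10⁻⁴ = 1.05 × 10⁻⁴, so Δρ ≈ 0.1077 kg m⁻³.
N² = (g/ρ₀)·Δρ/Δz = g·(Δρ/ρ₀)/Δz = 9.8 × 1.05 × 10⁻⁴ / 71 = 1.4493 × 10⁻⁵ s⁻² ≈ 1.45 × 10⁻⁵ s⁻².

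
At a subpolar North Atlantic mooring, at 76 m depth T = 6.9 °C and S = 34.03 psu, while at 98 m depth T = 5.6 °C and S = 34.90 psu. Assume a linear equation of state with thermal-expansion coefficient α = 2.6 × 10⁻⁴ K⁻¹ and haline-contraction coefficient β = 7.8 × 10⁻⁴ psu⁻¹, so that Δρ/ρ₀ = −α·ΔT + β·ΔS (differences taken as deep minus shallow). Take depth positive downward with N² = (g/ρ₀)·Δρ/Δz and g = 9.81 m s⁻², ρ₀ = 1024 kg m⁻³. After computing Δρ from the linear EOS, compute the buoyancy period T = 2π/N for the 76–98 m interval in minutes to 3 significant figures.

4.92 min

ΔT = -1.3 K, ΔS = +0.87 psu (deep − shallow).
Δρ/ρ₀ = −αΔT + βΔS = 3.38 × 10⁻⁴ + 6.786 × 10⁻⁴ = 1.0166 × 10⁻³, so Δρ ≈ 1.041 kg m⁻³.
N² = (g/ρ₀)·Δρ/Δz = g·(Δρ/ρ₀)/Δz = 9.81 × 1.0166 × 10⁻³ / 22 = 4.5331 × 10⁻⁴ s⁻².
N = √(4.5331 × 10⁻⁴) = 0.021291 rad s⁻¹ → T = 2π/N = 295.11 s = 4.9185 min ≈ 4.92 min.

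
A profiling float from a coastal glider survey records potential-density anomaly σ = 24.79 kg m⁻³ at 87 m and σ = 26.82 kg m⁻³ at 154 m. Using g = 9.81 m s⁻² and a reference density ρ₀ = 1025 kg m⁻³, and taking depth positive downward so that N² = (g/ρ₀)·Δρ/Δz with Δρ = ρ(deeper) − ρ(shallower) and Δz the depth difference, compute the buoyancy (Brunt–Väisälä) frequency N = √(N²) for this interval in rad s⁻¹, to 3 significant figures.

0.0170 rad s⁻¹

Δρ = 1026.82 − 1024.79 = 2.03 kg m⁻³ over Δz = 154 − 87 = 67 m.
N² = (9.81/1025) × (2.03/67) = 2.8998 × 10⁻⁴ s⁻².
N = √(2.8998 × 10⁻⁴) = 0.017029 rad s⁻¹ ≈ 0.0170 rad s⁻¹.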